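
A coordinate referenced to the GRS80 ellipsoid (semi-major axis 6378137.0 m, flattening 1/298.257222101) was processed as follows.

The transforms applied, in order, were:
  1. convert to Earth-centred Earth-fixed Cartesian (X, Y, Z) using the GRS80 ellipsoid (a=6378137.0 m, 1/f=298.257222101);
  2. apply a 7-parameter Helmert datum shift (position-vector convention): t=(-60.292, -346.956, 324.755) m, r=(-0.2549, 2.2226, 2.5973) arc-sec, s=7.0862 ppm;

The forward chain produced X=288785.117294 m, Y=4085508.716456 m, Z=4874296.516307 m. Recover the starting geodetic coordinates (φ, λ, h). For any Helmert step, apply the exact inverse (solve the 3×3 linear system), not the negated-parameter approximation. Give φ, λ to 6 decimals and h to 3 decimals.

start: X=288785.1173, Y=4085508.7165, Z=4874296.5163 m
→ Helmert⁻¹: X=288842.2923, Y=4085817.0592, Z=4873945.3852
→ geod (Bowring, a=6378137.000): φ=50.14606100°, λ=85.95626600°, h=949.8950 m

φ=50.146061°, λ=85.956266°, h=949.895 m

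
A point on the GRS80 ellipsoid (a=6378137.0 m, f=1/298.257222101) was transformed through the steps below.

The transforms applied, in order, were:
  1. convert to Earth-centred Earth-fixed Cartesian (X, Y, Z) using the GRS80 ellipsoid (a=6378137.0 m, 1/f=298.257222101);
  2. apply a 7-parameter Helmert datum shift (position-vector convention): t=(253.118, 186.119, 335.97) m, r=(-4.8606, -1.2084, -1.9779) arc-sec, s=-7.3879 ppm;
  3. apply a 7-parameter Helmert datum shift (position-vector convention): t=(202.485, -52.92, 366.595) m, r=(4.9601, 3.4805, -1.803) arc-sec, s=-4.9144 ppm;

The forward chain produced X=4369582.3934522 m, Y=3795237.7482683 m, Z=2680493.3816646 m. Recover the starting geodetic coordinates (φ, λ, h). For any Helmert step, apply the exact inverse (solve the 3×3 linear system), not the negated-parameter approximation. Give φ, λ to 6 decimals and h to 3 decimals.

start: X=4369582.3935, Y=3795237.7483, Z=2680493.3817 m
→ Helmert⁻¹: X=4369322.9808, Y=3795411.9626, Z=2680122.4164
→ Helmert⁻¹: X=4369081.4483, Y=3795232.6275, Z=2679870.0825
→ geod (Bowring, a=6378137.000): φ=24.99403500°, λ=40.97943800°, h=3300.3720 m

φ=24.994035°, λ=40.979438°, h=3300.372 m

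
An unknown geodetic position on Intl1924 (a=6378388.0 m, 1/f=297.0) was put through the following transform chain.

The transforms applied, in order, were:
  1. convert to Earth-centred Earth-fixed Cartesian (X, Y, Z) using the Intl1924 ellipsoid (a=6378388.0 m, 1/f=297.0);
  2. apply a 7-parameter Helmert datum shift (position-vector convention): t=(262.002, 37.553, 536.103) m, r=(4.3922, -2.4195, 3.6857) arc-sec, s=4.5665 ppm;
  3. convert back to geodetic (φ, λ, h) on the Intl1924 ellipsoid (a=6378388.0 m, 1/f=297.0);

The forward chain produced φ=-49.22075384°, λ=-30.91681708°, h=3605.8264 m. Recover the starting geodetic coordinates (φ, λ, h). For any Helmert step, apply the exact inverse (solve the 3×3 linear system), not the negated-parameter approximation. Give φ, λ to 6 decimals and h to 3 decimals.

start: φ=-49.220754°, λ=-30.916817°, h=3605.826 m
→ ECEF (a=6378388.000, f=1/297.0): X=3583017.3717, Y=-2145820.2673, Z=-4809451.3944
→ Helmert⁻¹: X=3582644.2413, Y=-2146014.4620, Z=-4809961.8602
→ geod (Bowring, a=6378388.000): φ=-49.22524900°, λ=-30.92173300°, h=3848.4840 m

φ=-49.225249°, λ=-30.921733°, h=3848.484 m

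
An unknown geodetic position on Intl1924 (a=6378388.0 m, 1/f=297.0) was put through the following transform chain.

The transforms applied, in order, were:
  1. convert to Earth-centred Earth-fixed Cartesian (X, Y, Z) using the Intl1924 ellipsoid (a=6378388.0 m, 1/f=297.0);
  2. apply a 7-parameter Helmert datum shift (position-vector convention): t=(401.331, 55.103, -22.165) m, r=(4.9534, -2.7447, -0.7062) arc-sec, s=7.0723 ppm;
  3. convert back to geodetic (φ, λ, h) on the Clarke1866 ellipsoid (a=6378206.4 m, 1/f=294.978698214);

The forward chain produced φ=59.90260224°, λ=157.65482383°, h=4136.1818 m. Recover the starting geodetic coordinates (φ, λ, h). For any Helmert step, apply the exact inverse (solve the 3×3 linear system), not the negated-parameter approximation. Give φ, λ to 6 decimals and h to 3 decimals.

start: φ=59.902602°, λ=157.654824°, h=4136.182 m
→ ECEF (a=6378206.400, f=1/294.978698214): X=-2967755.8505, Y=1219899.8612, Z=5498424.4540
→ Helmert⁻¹: X=-2968067.2011, Y=1219958.0124, Z=5498417.9308
→ geod (Bowring, a=6378388.000): φ=59.89902400°, λ=157.65597700°, h=3994.8470 m

φ=59.899024°, λ=157.655977°, h=3994.847 m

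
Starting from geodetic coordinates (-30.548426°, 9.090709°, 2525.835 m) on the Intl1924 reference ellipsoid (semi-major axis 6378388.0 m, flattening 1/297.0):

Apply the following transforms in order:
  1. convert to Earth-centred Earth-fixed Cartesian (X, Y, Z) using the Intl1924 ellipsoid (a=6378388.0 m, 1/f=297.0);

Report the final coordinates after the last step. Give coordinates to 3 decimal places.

X=5430935.076 m, Y=868991.616 m, Z=-3224209.742 m

start: φ=-30.548426°, λ=9.090709°, h=2525.835 m
→ ECEF (a=6378388.000, f=1/297.0): X=5430935.0760, Y=868991.6165, Z=-3224209.7422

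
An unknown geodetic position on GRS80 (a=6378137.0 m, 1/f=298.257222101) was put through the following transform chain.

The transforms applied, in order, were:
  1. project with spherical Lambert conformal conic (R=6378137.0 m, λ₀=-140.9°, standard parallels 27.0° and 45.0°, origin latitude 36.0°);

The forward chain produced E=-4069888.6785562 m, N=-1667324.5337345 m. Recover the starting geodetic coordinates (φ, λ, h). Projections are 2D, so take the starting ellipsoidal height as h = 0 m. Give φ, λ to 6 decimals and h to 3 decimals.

φ=14.304357°, λ=-177.422939°, h=0.000 m

start: E=-4069888.6786, N=-1667324.5337 m
→ lcc⁻¹: φ=14.30435700°, λ=-177.42293900°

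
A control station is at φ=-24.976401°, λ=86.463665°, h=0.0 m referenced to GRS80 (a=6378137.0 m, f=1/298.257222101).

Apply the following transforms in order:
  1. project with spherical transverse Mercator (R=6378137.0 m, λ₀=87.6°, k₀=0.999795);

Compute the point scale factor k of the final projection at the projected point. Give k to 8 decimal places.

0.99995659

start: φ=-24.976401°, λ=86.463665°, h=0.000 m
→ into tm (λ₀=87.6°): φ=-24.97640100°, λ−λ₀=-1.13633500°
scale k = 0.99995659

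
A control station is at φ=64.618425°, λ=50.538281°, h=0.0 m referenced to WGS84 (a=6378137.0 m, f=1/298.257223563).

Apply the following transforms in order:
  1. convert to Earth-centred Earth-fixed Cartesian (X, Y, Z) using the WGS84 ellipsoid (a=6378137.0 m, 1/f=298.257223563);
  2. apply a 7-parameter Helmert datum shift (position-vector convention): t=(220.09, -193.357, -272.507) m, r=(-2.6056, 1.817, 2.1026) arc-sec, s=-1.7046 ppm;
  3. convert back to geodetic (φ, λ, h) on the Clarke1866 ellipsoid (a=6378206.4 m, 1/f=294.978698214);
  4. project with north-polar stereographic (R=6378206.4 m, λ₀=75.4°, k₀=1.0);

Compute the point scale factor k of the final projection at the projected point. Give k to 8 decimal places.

start: φ=64.618425°, λ=50.538281°, h=0.000 m
→ ECEF (a=6378137.000, f=1/298.257223563): X=1742365.7935, Y=2116538.3173, Z=5739602.6935
→ Helmert 7p (PV): X=1742611.8986, Y=2116431.6178, Z=5739278.3175
→ geod (Bowring, a=6378206.400): φ=64.61823416°, λ=50.53289278°, h=-136.6438 m
→ into stereo (λ₀=75.4°): φ=64.61823416°, λ−λ₀=-24.86710722°
scale k = 1.05071168

1.05071168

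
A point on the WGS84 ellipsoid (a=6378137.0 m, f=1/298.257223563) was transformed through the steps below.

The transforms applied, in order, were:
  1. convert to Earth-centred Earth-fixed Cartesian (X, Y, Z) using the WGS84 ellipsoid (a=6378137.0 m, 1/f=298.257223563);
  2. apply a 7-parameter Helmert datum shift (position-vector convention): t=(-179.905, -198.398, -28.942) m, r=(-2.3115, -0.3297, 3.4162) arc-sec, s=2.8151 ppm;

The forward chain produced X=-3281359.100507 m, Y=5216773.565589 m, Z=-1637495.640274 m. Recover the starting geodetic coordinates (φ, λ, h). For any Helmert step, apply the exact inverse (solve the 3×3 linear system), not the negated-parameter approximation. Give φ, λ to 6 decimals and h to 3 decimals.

start: X=-3281359.1005, Y=5216773.5656, Z=-1637495.6403 m
→ Helmert⁻¹: X=-3281086.1704, Y=5217029.9688, Z=-1637398.3796
→ geod (Bowring, a=6378137.000): φ=-14.97445000°, λ=122.16654300°, h=112.7890 m

φ=-14.974450°, λ=122.166543°, h=112.789 m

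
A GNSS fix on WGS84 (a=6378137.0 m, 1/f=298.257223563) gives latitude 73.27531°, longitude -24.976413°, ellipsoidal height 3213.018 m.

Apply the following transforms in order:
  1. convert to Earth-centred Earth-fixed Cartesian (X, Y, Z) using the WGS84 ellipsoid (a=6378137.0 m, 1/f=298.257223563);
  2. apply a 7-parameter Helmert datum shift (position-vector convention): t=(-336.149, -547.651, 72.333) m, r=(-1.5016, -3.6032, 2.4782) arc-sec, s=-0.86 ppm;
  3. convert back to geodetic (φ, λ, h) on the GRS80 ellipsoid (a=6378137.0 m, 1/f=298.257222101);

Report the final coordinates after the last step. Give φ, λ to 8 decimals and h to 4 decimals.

φ=73.27720313°, λ=-24.99573002°, h=3255.9343 m

start: φ=73.275310°, λ=-24.976413°, h=3213.018 m
→ ECEF (a=6378137.000, f=1/298.257223563): X=1669777.9792, Y=-777793.5509, Z=6089231.5741
→ Helmert 7p (PV): X=1669343.3676, Y=-778276.1419, Z=6089333.5016
→ geod (Bowring, a=6378137.000): φ=73.27720313°, λ=-24.99573002°, h=3255.9343 m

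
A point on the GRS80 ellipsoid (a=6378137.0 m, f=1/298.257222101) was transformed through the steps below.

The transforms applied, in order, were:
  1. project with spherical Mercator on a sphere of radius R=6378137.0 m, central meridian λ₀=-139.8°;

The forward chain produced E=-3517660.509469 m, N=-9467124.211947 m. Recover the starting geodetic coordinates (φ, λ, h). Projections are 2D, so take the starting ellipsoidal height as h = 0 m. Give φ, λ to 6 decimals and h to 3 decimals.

start: E=-3517660.5095, N=-9467124.2119 m
→ merc⁻¹: φ=-64.45835300°, λ=-171.39968200°

φ=-64.458353°, λ=-171.399682°, h=0.000 m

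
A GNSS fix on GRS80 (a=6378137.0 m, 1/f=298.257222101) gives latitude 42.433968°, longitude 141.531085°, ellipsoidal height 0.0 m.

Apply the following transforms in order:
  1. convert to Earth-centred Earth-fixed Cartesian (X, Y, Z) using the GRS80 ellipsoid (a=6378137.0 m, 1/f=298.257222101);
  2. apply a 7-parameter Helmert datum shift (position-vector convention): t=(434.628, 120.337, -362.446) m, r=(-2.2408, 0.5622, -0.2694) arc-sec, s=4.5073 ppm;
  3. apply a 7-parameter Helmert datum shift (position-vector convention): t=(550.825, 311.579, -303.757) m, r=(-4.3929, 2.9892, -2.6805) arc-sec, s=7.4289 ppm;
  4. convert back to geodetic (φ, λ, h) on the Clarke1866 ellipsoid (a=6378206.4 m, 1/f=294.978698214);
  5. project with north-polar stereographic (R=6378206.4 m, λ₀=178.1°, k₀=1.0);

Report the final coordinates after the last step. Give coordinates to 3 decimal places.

E=-3350459.725 m, N=-4514168.626 m

start: φ=42.433968°, λ=141.531085°, h=0.000 m
→ ECEF (a=6378137.000, f=1/298.257222101): X=-3691283.0447, Y=2932910.7552, Z=4281303.9535
→ Helmert 7p (PV): X=-3690849.5545, Y=2933095.6439, Z=4280939.0033
→ Helmert 7p (PV): X=-3690225.9913, Y=2933568.1506, Z=4280658.0696
→ geod (Bowring, a=6378206.400): φ=42.43435133°, λ=141.51683714°, h=-705.9708 m
→ stereo (R=6378206.4, λ₀=178.1°): E=-3350459.7252, N=-4514168.6259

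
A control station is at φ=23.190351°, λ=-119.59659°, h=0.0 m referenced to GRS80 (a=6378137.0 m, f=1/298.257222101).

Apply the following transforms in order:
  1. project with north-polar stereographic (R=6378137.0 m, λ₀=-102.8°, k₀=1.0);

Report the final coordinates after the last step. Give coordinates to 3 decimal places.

start: φ=23.190351°, λ=-119.596590°, h=0.000 m
→ stereo (R=6378137.0, λ₀=-102.8°): E=-2431074.1253, N=-8053838.2831

E=-2431074.125 m, N=-8053838.283 m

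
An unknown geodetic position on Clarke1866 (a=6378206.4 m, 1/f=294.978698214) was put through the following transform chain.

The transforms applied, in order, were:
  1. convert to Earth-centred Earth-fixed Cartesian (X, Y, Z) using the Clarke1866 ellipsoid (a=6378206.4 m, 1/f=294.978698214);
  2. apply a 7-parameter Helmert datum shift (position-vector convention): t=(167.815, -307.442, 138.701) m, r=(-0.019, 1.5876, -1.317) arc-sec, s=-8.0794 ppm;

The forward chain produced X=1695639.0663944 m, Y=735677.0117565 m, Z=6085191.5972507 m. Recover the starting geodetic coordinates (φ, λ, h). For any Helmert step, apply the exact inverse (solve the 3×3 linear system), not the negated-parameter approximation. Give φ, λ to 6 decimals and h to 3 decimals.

start: X=1695639.0664, Y=735677.0118, Z=6085191.5973 m
→ Helmert⁻¹: X=1695433.4140, Y=736000.6649, Z=6085115.1776
→ geod (Bowring, a=6378206.400): φ=73.21224100°, λ=23.46603500°, h=1222.3900 m

φ=73.212241°, λ=23.466035°, h=1222.390 m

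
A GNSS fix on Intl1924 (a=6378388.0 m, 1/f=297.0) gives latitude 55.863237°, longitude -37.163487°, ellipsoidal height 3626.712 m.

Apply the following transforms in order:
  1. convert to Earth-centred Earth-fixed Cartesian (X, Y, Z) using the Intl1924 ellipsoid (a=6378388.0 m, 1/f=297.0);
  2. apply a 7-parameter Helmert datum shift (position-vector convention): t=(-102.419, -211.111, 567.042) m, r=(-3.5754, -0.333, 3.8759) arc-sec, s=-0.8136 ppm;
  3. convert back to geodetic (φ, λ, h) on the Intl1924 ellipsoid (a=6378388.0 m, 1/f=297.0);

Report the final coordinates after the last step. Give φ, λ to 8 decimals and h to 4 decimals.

start: φ=55.863237°, λ=-37.163487°, h=3626.712 m
→ ECEF (a=6378388.000, f=1/297.0): X=2860660.1302, Y=-2168487.2706, Z=5259022.3341
→ Helmert 7p (PV): X=2860587.6412, Y=-2168551.7030, Z=5259627.3042
→ geod (Bowring, a=6378388.000): φ=55.86642405°, λ=-37.16500552°, h=4116.8817 m

φ=55.86642405°, λ=-37.16500552°, h=4116.8817 m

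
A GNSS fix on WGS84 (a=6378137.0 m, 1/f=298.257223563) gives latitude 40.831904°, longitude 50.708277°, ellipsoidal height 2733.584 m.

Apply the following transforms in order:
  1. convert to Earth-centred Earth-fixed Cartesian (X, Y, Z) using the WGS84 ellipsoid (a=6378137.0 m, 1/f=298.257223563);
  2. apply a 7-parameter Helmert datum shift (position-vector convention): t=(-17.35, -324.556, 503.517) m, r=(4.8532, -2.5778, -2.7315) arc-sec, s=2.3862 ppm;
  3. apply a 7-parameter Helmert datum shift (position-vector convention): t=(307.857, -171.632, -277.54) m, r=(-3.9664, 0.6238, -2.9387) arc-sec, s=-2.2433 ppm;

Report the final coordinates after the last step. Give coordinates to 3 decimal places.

X=3062138.022 m, Y=3741273.576 m, Z=4150375.759 m

start: φ=40.831904°, λ=50.708277°, h=2733.584 m
→ ECEF (a=6378137.000, f=1/298.257223563): X=3061783.5330, Y=3741871.2274, Z=4150104.0885
→ Helmert 7p (PV): X=3061771.1755, Y=3741417.4060, Z=4150743.8159
→ Helmert 7p (PV): X=3062138.0216, Y=3741273.5764, Z=4150375.7590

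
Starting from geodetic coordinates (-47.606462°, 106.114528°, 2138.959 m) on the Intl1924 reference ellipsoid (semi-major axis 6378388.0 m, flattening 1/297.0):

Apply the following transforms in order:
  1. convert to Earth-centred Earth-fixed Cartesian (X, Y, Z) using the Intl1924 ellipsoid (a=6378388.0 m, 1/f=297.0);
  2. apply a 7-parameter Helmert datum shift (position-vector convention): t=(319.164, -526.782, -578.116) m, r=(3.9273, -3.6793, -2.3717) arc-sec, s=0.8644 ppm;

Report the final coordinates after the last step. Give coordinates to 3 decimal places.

X=-1195765.425 m, Y=4140022.622 m, Z=-4689677.955 m

start: φ=-47.606462°, λ=106.114528°, h=2138.959 m
→ ECEF (a=6378388.000, f=1/297.0): X=-1196214.8067, Y=4140442.7886, Z=-4689153.2825
→ Helmert 7p (PV): X=-1195765.4245, Y=4140022.6220, Z=-4689677.9551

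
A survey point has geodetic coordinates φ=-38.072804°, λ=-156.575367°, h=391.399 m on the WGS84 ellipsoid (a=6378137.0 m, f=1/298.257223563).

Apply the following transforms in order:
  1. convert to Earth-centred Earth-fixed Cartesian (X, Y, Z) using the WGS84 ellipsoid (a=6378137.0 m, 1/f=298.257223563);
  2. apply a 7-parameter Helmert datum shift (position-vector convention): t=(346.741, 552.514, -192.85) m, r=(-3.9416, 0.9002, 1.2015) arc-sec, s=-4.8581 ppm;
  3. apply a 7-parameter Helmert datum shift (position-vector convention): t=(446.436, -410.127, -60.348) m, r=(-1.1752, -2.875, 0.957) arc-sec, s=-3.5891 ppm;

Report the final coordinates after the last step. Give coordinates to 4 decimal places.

start: φ=-38.072804°, λ=-156.575367°, h=391.399 m
→ ECEF (a=6378137.000, f=1/298.257223563): X=-4613389.4686, Y=-1998747.1743, Z=-3912050.1114
→ Helmert 7p (PV): X=-4613025.7458, Y=-1998286.5799, Z=-3912165.6274
→ Helmert 7p (PV): X=-4612498.9527, Y=-1998733.2273, Z=-3912264.8470

X=-4612498.9527 m, Y=-1998733.2273 m, Z=-3912264.8470 m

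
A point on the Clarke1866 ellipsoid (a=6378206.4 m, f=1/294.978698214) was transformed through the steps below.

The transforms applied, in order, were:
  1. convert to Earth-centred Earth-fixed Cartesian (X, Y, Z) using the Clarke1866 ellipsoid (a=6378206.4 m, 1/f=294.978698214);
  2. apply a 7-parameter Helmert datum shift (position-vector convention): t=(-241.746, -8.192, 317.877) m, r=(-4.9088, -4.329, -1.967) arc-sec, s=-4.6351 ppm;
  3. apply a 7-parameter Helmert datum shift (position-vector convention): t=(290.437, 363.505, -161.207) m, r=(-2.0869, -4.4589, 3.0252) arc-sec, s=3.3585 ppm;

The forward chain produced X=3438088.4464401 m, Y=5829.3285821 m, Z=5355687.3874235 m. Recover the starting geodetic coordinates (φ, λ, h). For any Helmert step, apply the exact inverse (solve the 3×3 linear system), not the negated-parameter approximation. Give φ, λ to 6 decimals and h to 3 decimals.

start: X=3438088.4464, Y=5829.3286, Z=5355687.3874 m
→ Helmert⁻¹: X=3437902.3196, Y=5361.1957, Z=5355756.3427
→ Helmert⁻¹: X=3438272.3482, Y=5274.7504, Z=5355391.2534
→ geod (Bowring, a=6378206.400): φ=57.47529000°, λ=0.08789900°, h=1242.7340 m

φ=57.475290°, λ=0.087899°, h=1242.734 m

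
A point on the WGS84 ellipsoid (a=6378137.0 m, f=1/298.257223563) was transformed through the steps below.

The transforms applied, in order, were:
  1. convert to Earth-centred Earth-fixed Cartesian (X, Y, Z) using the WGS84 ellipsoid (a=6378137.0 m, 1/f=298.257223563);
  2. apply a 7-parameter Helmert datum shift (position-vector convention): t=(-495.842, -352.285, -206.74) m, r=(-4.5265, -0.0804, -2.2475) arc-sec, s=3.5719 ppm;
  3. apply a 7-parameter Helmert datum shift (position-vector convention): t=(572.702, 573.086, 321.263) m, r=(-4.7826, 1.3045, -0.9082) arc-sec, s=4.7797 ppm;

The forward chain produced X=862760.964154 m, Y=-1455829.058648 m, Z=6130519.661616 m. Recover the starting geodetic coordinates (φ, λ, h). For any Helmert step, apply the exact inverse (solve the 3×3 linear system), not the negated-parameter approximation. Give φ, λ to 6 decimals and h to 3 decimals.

start: X=862760.9642, Y=-1455829.0586, Z=6130519.6616 m
→ Helmert⁻¹: X=862151.7850, Y=-1456533.5251, Z=6130140.7786
→ Helmert⁻¹: X=862662.8034, Y=-1456301.1689, Z=6130293.3268
→ geod (Bowring, a=6378137.000): φ=74.66310200°, λ=-59.35895600°, h=1417.3380 m

φ=74.663102°, λ=-59.358956°, h=1417.338 m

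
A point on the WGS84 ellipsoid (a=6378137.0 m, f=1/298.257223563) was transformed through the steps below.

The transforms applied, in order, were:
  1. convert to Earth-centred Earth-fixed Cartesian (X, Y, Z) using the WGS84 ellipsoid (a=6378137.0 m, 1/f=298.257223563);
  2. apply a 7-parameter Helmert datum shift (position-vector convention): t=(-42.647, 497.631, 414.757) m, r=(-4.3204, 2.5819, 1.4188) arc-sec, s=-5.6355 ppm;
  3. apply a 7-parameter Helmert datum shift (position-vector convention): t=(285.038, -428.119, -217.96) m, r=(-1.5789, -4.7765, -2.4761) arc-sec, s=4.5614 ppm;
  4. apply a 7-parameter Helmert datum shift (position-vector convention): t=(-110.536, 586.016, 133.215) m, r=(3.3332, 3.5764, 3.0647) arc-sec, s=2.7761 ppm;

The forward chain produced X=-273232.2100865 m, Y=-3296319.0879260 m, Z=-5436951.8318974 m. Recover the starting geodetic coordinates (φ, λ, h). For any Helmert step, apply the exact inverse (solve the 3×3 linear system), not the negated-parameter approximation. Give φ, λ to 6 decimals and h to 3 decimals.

φ=-58.853091°, λ=-94.739784°, h=2133.184 m

start: X=-273232.2101, Y=-3296319.0879, Z=-5436951.8319 m
→ Helmert⁻¹: X=-273075.6308, Y=-3296979.7553, Z=-5437021.4093
→ Helmert⁻¹: X=-273445.7498, Y=-3296498.2648, Z=-5436797.5515
→ Helmert⁻¹: X=-273359.2604, Y=-3296898.7064, Z=-5437315.4284
→ geod (Bowring, a=6378137.000): φ=-58.85309100°, λ=-94.73978400°, h=2133.1840 m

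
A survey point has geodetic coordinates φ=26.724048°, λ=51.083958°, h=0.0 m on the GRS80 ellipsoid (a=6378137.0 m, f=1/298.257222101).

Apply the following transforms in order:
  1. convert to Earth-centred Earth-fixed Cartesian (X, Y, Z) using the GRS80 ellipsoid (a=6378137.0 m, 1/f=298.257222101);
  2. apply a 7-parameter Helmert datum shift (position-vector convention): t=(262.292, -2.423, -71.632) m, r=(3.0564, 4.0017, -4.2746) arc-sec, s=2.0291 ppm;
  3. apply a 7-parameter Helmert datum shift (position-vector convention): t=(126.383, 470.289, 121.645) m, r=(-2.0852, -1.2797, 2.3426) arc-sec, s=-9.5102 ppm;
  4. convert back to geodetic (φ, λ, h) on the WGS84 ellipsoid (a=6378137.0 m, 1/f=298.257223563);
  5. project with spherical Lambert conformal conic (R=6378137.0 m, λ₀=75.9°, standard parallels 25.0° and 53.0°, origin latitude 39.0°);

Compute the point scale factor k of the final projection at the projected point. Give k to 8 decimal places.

0.99335649

start: φ=26.724048°, λ=51.083958°, h=0.000 m
→ ECEF (a=6378137.000, f=1/298.257222101): X=3581072.1552, Y=4435529.6385, Z=2850938.9677
→ Helmert 7p (PV): X=3581488.9455, Y=4435419.7570, Z=2850869.3699
→ Helmert 7p (PV): X=3581513.2071, Y=4435917.3598, Z=2850941.2838
→ geod (Bowring, a=6378137.000): φ=26.72171798°, λ=51.08295697°, h=517.9625 m
→ into lcc (λ₀=75.9°): φ=26.72171798°, λ−λ₀=-24.81704303°
scale k = 0.99335649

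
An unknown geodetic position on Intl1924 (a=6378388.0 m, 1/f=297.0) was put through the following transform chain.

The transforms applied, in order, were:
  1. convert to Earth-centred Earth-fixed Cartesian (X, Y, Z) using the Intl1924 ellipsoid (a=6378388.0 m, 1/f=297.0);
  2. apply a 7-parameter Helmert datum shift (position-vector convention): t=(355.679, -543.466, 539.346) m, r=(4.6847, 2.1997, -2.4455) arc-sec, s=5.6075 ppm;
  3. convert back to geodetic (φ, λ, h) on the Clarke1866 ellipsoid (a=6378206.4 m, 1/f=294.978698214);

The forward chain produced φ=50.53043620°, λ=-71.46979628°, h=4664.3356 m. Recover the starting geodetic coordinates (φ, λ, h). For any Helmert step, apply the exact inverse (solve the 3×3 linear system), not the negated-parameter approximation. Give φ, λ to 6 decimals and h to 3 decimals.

start: φ=50.530436°, λ=-71.469796°, h=4664.336 m
→ ECEF (a=6378206.400, f=1/294.978698214): X=1292062.8966, Y=-3854814.5792, Z=4903901.8786
→ Helmert⁻¹: X=1291693.3769, Y=-3854122.8188, Z=4903436.3475
→ geod (Bowring, a=6378388.000): φ=50.53184800°, λ=-71.47163600°, h=3544.5730 m

φ=50.531848°, λ=-71.471636°, h=3544.573 m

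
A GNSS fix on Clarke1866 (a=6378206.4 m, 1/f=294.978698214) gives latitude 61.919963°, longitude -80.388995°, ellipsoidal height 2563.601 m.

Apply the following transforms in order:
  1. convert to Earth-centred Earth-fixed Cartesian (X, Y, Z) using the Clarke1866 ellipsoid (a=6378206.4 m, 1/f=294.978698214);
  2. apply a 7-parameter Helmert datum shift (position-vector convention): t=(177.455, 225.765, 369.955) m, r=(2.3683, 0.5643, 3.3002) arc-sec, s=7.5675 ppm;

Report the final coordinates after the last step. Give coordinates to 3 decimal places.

start: φ=61.919963°, λ=-80.388995°, h=2563.601 m
→ ECEF (a=6378206.400, f=1/294.978698214): X=502777.3626, Y=-2969129.9305, Z=5606388.7802
→ Helmert 7p (PV): X=503021.4664, Y=-2968982.9621, Z=5606765.6947

X=503021.466 m, Y=-2968982.962 m, Z=5606765.695 m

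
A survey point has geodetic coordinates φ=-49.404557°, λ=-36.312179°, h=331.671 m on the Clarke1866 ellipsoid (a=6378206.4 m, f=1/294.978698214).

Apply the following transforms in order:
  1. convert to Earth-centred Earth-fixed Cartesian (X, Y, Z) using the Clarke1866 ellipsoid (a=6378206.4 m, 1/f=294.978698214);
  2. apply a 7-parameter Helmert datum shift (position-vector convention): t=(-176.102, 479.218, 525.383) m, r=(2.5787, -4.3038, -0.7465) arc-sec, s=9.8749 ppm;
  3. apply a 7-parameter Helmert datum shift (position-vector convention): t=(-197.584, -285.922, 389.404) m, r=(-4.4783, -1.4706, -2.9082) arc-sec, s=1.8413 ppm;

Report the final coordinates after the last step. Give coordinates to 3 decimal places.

start: φ=-49.404557°, λ=-36.312179°, h=331.671 m
→ ECEF (a=6378206.400, f=1/294.978698214): X=3351110.9917, Y=-2462732.6131, Z=-4820003.6671
→ Helmert 7p (PV): X=3351059.6409, Y=-2462229.5828, Z=-4819486.7473
→ Helmert 7p (PV): X=3350867.8727, Y=-2462671.9245, Z=-4819028.8668

X=3350867.873 m, Y=-2462671.924 m, Z=-4819028.867 m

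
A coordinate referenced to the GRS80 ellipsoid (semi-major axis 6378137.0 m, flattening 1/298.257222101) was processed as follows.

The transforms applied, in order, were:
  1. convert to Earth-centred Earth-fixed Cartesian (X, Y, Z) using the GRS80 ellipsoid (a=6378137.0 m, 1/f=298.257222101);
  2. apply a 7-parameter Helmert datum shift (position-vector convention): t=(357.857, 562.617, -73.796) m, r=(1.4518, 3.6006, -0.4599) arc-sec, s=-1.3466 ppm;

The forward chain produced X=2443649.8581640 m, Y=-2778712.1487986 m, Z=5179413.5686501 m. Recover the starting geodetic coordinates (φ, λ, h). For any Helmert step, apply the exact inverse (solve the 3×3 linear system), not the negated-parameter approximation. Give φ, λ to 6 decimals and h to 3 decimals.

φ=54.638390°, λ=-48.681481°, h=1674.963 m

start: X=2443649.8582, Y=-2778712.1488, Z=5179413.5687 m
→ Helmert⁻¹: X=2443211.0727, Y=-2779236.6044, Z=5179556.5503
→ geod (Bowring, a=6378137.000): φ=54.63839000°, λ=-48.68148100°, h=1674.9630 m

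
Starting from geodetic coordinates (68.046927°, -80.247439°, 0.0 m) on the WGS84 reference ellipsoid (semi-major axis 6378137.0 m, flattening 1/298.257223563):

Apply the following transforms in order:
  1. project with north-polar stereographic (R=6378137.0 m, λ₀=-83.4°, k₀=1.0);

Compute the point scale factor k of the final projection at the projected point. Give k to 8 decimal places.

start: φ=68.046927°, λ=-80.247439°, h=0.000 m
→ into stereo (λ₀=-83.4°): φ=68.04692700°, λ−λ₀=3.15256100°
scale k = 1.03761868

1.03761868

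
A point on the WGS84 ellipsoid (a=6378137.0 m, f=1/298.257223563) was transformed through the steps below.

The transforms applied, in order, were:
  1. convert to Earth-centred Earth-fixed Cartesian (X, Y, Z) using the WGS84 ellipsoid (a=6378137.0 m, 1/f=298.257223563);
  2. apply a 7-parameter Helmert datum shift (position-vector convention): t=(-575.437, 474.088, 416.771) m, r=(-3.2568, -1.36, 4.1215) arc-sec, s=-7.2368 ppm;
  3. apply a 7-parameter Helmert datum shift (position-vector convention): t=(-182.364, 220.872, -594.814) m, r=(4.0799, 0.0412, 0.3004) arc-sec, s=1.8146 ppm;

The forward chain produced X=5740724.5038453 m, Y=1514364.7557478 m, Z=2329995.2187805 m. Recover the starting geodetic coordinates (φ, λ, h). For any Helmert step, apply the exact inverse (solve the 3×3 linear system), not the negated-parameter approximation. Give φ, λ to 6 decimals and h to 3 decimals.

φ=21.557723°, λ=14.768079°, h=3284.277 m

start: X=5740724.5038, Y=1514364.7557, Z=2329995.2188 m
→ Helmert⁻¹: X=5740898.1901, Y=1514178.8735, Z=2330557.0001
→ Helmert⁻¹: X=5741560.7845, Y=1513564.2228, Z=2330143.1335
→ geod (Bowring, a=6378137.000): φ=21.55772300°, λ=14.76807900°, h=3284.2770 m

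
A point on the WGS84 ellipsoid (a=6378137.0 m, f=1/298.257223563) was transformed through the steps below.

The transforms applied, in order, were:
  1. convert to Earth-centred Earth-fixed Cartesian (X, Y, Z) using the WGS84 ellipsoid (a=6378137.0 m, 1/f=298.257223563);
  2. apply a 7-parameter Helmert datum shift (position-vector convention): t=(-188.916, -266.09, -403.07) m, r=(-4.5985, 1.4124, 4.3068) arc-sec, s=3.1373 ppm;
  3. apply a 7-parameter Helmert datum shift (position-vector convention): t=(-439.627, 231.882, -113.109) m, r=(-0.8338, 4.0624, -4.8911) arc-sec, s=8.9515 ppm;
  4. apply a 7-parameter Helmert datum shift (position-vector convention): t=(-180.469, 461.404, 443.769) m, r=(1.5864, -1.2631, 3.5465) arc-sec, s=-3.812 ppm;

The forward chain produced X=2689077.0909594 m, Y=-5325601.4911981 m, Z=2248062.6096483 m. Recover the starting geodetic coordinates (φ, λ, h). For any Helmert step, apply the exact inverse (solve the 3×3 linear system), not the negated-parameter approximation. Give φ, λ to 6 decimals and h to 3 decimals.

start: X=2689077.0910, Y=-5325601.4912, Z=2248062.6096 m
→ Helmert⁻¹: X=2689189.9986, Y=-5326112.1491, Z=2247651.9044
→ Helmert⁻¹: X=2689687.5792, Y=-5326241.6593, Z=2247776.3357
→ Helmert⁻¹: X=2689741.4546, Y=-5326065.1407, Z=2248072.0304
→ geod (Bowring, a=6378137.000): φ=20.77212700°, λ=-63.20555100°, h=700.1450 m

φ=20.772127°, λ=-63.205551°, h=700.145 m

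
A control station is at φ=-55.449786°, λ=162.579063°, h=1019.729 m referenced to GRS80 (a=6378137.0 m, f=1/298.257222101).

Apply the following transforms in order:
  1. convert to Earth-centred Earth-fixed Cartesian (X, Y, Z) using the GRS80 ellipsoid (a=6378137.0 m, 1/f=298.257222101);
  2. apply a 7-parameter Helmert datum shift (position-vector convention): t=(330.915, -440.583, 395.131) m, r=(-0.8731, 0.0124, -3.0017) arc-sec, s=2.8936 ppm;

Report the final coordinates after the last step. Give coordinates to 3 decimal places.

X=-3459382.285 m, Y=1085189.444 m, Z=-5230407.549 m

start: φ=-55.449786°, λ=162.579063°, h=1019.729 m
→ ECEF (a=6378137.000, f=1/298.257222101): X=-3459718.6733, Y=1085598.6785, Z=-5230783.1566
→ Helmert 7p (PV): X=-3459382.2854, Y=1085189.4435, Z=-5230407.5487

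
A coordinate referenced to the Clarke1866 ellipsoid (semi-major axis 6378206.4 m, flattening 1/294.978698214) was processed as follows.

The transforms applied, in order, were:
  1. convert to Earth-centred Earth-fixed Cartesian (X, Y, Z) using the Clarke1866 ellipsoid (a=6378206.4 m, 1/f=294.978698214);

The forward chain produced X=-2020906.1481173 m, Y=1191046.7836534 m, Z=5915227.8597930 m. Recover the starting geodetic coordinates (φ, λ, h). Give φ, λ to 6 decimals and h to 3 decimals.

φ=68.501381°, λ=149.486487°, h=3868.358 m

start: X=-2020906.1481, Y=1191046.7837, Z=5915227.8598 m
→ geod (Bowring, a=6378206.400): φ=68.50138100°, λ=149.48648700°, h=3868.3580 m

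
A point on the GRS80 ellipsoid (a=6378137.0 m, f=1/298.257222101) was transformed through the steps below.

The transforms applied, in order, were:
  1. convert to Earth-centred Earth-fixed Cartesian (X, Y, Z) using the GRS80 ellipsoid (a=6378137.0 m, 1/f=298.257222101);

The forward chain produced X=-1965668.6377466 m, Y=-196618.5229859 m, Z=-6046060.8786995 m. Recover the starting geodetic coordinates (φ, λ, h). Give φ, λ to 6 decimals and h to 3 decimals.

φ=-72.019095°, λ=-174.287916°, h=1804.649 m

start: X=-1965668.6377, Y=-196618.5230, Z=-6046060.8787 m
→ geod (Bowring, a=6378137.000): φ=-72.01909500°, λ=-174.28791600°, h=1804.6490 m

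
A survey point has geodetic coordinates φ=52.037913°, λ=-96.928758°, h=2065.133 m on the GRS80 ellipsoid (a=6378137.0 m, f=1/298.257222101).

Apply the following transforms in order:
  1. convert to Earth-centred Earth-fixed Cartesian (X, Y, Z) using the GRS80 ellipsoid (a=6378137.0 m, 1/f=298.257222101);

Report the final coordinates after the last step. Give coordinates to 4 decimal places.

start: φ=52.037913°, λ=-96.928758°, h=2065.133 m
→ ECEF (a=6378137.000, f=1/298.257222101): X=-474446.5169, Y=-3904183.4010, Z=5007027.5968

X=-474446.5169 m, Y=-3904183.4010 m, Z=5007027.5968 m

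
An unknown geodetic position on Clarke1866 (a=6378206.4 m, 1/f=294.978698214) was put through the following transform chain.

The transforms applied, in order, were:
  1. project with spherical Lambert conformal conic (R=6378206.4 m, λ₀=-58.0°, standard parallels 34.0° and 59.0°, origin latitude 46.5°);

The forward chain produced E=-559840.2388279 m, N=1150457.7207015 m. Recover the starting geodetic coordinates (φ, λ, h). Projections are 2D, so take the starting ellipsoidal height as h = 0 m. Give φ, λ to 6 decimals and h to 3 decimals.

start: E=-559840.2388, N=1150457.7207 m
→ lcc⁻¹: φ=56.73238500°, λ=-67.26873400°

φ=56.732385°, λ=-67.268734°, h=0.000 m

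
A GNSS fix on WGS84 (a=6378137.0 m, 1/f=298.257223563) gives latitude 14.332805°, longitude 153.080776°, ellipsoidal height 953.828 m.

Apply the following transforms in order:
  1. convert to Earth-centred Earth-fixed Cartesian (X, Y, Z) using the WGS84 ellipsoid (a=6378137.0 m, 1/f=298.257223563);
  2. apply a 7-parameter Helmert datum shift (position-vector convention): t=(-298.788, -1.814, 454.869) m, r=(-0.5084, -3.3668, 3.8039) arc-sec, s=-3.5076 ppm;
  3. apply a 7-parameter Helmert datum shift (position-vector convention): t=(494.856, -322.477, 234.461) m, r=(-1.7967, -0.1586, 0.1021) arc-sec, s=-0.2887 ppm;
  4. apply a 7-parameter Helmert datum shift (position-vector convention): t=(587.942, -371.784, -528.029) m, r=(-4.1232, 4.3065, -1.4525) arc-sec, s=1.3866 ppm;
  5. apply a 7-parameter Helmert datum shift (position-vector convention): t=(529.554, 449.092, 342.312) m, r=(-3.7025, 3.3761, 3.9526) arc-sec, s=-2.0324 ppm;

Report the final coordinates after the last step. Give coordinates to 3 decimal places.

X=-5510696.225 m, Y=2798358.821 m, Z=1569390.216 m

start: φ=14.332805°, λ=153.080776°, h=953.828 m
→ ECEF (a=6378137.000, f=1/298.257223563): X=-5511978.9965, Y=2798712.3355, Z=1568919.9331
→ Helmert 7p (PV): X=-5512335.6728, Y=2798602.9212, Z=1569272.4307
→ Helmert 7p (PV): X=-5511841.8174, Y=2798290.5770, Z=1569477.8225
→ Helmert 7p (PV): X=-5511209.0443, Y=2797992.8608, Z=1569011.1114
→ Helmert 7p (PV): X=-5510696.2253, Y=2798358.8205, Z=1569390.2162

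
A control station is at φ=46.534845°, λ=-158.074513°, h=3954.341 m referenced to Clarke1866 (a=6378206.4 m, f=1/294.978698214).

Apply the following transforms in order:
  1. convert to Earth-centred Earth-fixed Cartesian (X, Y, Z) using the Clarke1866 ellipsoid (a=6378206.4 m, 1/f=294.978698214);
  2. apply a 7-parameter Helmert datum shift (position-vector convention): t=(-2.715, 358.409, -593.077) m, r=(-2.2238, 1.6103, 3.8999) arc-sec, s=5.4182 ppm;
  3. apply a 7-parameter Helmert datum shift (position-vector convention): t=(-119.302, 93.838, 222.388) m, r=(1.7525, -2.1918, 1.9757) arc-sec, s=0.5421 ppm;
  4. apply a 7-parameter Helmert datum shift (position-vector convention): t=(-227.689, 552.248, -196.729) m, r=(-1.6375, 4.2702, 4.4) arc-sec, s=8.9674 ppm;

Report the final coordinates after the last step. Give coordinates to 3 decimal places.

X=-4080340.955 m, Y=-1641472.293 m, Z=4608603.099 m

start: φ=46.534845°, λ=-158.074513°, h=3954.341 m
→ ECEF (a=6378206.400, f=1/294.978698214): X=-4080094.5707, Y=-1642296.1356, Z=4609011.9582
→ Helmert 7p (PV): X=-4080052.3584, Y=-1641974.0774, Z=4608493.4132
→ Helmert 7p (PV): X=-4080207.1152, Y=-1641959.3656, Z=4608660.9934
→ Helmert 7p (PV): X=-4080340.9550, Y=-1641472.2929, Z=4608603.0988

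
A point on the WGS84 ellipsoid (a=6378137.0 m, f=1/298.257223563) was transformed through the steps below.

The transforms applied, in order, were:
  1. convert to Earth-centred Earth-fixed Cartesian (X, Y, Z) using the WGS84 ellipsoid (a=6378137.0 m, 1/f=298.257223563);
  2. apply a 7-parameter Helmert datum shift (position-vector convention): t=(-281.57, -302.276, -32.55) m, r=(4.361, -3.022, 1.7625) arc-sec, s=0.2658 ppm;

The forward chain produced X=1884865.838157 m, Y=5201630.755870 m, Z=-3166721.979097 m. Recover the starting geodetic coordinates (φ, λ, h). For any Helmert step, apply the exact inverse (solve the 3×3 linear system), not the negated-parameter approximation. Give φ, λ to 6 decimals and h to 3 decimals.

start: X=1884865.8382, Y=5201630.7559, Z=-3166721.9791 m
→ Helmert⁻¹: X=1885144.9587, Y=5201848.5856, Z=-3166826.1880
→ geod (Bowring, a=6378137.000): φ=-29.95135100°, λ=70.07953200°, h=2251.1790 m

φ=-29.951351°, λ=70.079532°, h=2251.179 m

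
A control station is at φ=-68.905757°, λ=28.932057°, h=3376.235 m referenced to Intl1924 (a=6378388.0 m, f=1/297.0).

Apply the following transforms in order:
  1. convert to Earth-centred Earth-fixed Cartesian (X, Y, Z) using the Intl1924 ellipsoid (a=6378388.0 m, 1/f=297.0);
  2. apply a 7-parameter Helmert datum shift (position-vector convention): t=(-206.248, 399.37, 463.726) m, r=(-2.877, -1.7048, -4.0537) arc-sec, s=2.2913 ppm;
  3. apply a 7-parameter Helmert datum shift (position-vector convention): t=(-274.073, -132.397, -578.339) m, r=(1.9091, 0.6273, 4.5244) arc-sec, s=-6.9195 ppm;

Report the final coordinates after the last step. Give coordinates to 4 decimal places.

X=2015603.2196 m, Y=1114638.1142 m, Z=-5931567.1693 m

start: φ=-68.905757°, λ=28.932057°, h=3376.235 m
→ ECEF (a=6378388.000, f=1/297.0): X=2016064.4326, Y=1114399.5416, Z=-5931485.3106
→ Helmert 7p (PV): X=2015933.7296, Y=1114679.1104, Z=-5931034.0562
→ Helmert 7p (PV): X=2015603.2196, Y=1114638.1142, Z=-5931567.1693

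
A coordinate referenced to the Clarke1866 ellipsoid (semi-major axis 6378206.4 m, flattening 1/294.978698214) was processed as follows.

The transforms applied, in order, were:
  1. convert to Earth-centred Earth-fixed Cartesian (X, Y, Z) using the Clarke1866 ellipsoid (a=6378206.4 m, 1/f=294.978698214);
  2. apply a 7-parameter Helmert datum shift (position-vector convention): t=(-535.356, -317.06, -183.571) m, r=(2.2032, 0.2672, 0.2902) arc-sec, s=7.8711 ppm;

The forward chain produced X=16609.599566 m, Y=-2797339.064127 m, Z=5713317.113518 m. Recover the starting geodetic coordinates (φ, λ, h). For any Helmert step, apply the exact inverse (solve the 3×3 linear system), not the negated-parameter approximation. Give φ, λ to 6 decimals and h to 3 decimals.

φ=64.069643°, λ=-89.649022°, h=627.220 m

start: X=16609.5996, Y=-2797339.0641, Z=5713317.1135 m
→ Helmert⁻¹: X=17133.4841, Y=-2796938.9847, Z=5713485.6108
→ geod (Bowring, a=6378206.400): φ=64.06964300°, λ=-89.64902200°, h=627.2200 m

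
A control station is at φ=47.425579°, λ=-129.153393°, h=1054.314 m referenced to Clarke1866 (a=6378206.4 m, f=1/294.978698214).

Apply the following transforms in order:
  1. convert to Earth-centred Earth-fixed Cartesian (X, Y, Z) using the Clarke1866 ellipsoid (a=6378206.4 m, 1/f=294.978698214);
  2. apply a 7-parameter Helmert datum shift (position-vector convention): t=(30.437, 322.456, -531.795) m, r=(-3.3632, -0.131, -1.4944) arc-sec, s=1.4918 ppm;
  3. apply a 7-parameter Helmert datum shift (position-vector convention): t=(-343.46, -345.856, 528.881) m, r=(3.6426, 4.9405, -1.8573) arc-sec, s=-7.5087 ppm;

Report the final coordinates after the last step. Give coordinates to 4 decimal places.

start: φ=47.425579°, λ=-129.153393°, h=1054.314 m
→ ECEF (a=6378206.400, f=1/294.978698214): X=-2730049.8756, Y=-3352936.7739, Z=4674476.0858
→ Helmert 7p (PV): X=-2730050.7723, Y=-3352523.3218, Z=4674004.2008
→ Helmert 7p (PV): X=-2730291.9686, Y=-3352901.9638, Z=4674504.1719

X=-2730291.9686 m, Y=-3352901.9638 m, Z=4674504.1719 m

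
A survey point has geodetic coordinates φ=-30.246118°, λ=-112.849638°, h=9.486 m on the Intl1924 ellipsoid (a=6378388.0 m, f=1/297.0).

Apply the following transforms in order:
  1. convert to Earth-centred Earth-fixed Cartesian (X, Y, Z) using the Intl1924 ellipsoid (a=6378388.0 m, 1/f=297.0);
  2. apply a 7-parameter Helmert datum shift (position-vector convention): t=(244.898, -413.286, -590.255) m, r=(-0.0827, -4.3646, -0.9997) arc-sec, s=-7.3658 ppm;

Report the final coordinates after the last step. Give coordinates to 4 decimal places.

start: φ=-30.246118°, λ=-112.849638°, h=9.486 m
→ ECEF (a=6378388.000, f=1/297.0): X=-2141478.1853, Y=-5082046.1485, Z=-3194023.3718
→ Helmert 7p (PV): X=-2141174.5589, Y=-5082412.9028, Z=-3194633.3764

X=-2141174.5589 m, Y=-5082412.9028 m, Z=-3194633.3764 m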